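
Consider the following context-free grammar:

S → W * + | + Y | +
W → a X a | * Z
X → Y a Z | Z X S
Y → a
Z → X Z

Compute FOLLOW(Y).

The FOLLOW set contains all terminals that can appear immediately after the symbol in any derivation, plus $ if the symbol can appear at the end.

We compute FOLLOW(Y) using the standard algorithm.
FOLLOW(S) starts with {$}.
FIRST(S) = {*, +, a}
FIRST(W) = {*, a}
FIRST(X) = {a}
FIRST(Y) = {a}
FIRST(Z) = {a}
FOLLOW(S) = {$, *, +, a}
FOLLOW(W) = {*}
FOLLOW(X) = {*, +, a}
FOLLOW(Y) = {$, *, +, a}
FOLLOW(Z) = {*, +, a}
Therefore, FOLLOW(Y) = {$, *, +, a}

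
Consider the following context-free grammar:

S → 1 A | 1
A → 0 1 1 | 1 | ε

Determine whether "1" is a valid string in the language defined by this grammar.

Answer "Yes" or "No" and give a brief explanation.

Yes - a valid derivation exists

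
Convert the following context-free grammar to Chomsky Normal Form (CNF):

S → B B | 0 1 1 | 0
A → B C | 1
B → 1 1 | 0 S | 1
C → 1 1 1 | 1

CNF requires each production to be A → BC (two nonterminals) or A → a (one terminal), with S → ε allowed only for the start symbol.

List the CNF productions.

T0 → 0; T1 → 1; S → 0; A → 1; B → 1; C → 1; S → B B; S → T0 X0; X0 → T1 T1; A → B C; B → T1 T1; B → T0 S; C → T1 X1; X1 → T1 T1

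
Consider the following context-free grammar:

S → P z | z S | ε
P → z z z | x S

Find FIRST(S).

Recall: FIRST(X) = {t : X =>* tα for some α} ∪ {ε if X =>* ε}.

We compute FIRST(S) using the standard algorithm.
FIRST(P) = {x, z}
FIRST(S) = {x, z, ε}
Therefore, FIRST(S) = {x, z, ε}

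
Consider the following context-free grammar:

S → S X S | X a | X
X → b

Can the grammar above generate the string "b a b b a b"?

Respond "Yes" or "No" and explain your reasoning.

No - no valid derivation exists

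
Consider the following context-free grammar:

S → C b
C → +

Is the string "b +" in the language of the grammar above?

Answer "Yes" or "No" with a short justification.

No - no valid derivation exists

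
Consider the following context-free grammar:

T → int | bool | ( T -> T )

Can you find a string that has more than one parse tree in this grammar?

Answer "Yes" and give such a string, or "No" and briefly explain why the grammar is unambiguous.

No - the grammar is unambiguous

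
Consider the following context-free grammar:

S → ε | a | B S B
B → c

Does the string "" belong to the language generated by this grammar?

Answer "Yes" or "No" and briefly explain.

Yes - a valid derivation exists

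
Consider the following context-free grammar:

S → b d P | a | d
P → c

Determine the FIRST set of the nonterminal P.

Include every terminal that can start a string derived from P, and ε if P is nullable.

We compute FIRST(P) using the standard algorithm.
FIRST(P) = {c}
FIRST(S) = {a, b, d}
Therefore, FIRST(P) = {c}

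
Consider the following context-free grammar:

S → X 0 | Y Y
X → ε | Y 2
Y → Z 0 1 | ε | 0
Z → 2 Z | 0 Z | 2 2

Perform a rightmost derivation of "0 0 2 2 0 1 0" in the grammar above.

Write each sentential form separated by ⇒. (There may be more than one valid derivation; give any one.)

S ⇒ Y Y ⇒ Y 0 ⇒ Z 0 1 0 ⇒ 0 Z 0 1 0 ⇒ 0 0 Z 0 1 0 ⇒ 0 0 2 2 0 1 0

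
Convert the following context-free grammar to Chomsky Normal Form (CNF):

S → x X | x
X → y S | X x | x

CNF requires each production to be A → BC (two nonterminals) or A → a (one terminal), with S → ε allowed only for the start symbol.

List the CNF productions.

TX → x; S → x; TY → y; X → x; S → TX X; X → TY S; X → X TX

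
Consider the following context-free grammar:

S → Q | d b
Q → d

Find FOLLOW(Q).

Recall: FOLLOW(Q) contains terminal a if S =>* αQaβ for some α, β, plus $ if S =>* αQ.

We compute FOLLOW(Q) using the standard algorithm.
FOLLOW(S) starts with {$}.
FIRST(Q) = {d}
FIRST(S) = {d}
FOLLOW(Q) = {$}
FOLLOW(S) = {$}
Therefore, FOLLOW(Q) = {$}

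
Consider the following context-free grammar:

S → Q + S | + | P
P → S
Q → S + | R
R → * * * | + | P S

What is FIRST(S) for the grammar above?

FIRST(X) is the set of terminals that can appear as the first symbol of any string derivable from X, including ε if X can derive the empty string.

We compute FIRST(S) using the standard algorithm.
FIRST(P) = {*, +}
FIRST(Q) = {*, +}
FIRST(R) = {*, +}
FIRST(S) = {*, +}
Therefore, FIRST(S) = {*, +}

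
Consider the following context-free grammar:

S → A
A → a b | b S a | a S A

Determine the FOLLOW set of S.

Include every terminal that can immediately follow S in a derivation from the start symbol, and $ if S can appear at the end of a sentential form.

We compute FOLLOW(S) using the standard algorithm.
FOLLOW(S) starts with {$}.
FIRST(A) = {a, b}
FIRST(S) = {a, b}
FOLLOW(A) = {$, a, b}
FOLLOW(S) = {$, a, b}
Therefore, FOLLOW(S) = {$, a, b}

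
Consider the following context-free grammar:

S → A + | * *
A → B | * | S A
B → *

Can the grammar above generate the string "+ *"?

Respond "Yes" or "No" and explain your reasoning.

No - no valid derivation exists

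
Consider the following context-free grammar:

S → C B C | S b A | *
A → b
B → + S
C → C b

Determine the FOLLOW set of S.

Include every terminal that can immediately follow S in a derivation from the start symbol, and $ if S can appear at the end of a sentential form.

We compute FOLLOW(S) using the standard algorithm.
FOLLOW(S) starts with {$}.
FIRST(A) = {b}
FIRST(B) = {+}
FIRST(C) = {}
FIRST(S) = {*}
FOLLOW(A) = {$, b}
FOLLOW(B) = {}
FOLLOW(C) = {$, +, b}
FOLLOW(S) = {$, b}
Therefore, FOLLOW(S) = {$, b}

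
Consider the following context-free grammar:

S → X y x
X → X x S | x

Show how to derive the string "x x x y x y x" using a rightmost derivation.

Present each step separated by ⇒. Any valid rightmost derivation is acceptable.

S ⇒ X y x ⇒ X x S y x ⇒ X x X y x y x ⇒ X x x y x y x ⇒ x x x y x y x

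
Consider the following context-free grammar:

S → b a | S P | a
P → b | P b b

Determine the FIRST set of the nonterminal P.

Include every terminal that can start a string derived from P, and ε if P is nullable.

We compute FIRST(P) using the standard algorithm.
FIRST(P) = {b}
FIRST(S) = {a, b}
Therefore, FIRST(P) = {b}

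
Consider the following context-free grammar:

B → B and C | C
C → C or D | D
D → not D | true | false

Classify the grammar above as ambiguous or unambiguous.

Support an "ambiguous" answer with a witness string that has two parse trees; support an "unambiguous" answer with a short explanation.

Unambiguous - every string in the language has a unique parse tree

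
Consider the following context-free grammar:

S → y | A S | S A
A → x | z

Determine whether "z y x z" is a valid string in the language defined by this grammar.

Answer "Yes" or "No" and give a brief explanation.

Yes - a valid derivation exists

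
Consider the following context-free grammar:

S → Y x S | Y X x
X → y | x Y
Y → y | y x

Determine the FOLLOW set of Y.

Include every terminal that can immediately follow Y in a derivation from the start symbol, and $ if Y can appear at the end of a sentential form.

We compute FOLLOW(Y) using the standard algorithm.
FOLLOW(S) starts with {$}.
FIRST(S) = {y}
FIRST(X) = {x, y}
FIRST(Y) = {y}
FOLLOW(S) = {$}
FOLLOW(X) = {x}
FOLLOW(Y) = {x, y}
Therefore, FOLLOW(Y) = {x, y}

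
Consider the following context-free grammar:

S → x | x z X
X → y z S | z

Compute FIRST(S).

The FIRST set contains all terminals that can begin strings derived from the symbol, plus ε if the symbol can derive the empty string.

We compute FIRST(S) using the standard algorithm.
FIRST(S) = {x}
FIRST(X) = {y, z}
Therefore, FIRST(S) = {x}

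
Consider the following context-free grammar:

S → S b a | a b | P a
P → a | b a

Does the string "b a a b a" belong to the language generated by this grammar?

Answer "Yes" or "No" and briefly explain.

Yes - a valid derivation exists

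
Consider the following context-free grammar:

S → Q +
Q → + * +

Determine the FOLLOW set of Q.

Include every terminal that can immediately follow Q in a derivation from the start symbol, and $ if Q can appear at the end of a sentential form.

We compute FOLLOW(Q) using the standard algorithm.
FOLLOW(S) starts with {$}.
FIRST(Q) = {+}
FIRST(S) = {+}
FOLLOW(Q) = {+}
FOLLOW(S) = {$}
Therefore, FOLLOW(Q) = {+}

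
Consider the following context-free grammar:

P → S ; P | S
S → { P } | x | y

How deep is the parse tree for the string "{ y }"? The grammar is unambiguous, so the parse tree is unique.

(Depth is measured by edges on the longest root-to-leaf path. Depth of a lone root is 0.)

4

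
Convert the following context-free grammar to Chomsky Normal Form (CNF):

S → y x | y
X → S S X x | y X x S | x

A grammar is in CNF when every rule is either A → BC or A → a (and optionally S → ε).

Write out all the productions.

TY → y; TX → x; S → y; X → x; S → TY TX; X → S X0; X0 → S X1; X1 → X TX; X → TY X2; X2 → X X3; X3 → TX S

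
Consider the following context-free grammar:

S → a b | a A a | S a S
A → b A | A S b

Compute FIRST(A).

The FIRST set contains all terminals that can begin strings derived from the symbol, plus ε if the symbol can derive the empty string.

We compute FIRST(A) using the standard algorithm.
FIRST(A) = {b}
FIRST(S) = {a}
Therefore, FIRST(A) = {b}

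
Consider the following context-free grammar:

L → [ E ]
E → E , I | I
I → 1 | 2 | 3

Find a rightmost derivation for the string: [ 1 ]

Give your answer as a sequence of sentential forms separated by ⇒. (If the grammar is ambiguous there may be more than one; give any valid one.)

L ⇒ [ E ] ⇒ [ I ] ⇒ [ 1 ]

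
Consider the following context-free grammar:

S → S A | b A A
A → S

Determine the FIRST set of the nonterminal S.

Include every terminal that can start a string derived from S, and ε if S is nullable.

We compute FIRST(S) using the standard algorithm.
FIRST(A) = {b}
FIRST(S) = {b}
Therefore, FIRST(S) = {b}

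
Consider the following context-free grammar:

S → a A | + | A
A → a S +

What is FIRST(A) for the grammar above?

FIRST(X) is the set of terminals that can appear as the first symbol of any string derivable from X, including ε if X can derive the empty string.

We compute FIRST(A) using the standard algorithm.
FIRST(A) = {a}
FIRST(S) = {+, a}
Therefore, FIRST(A) = {a}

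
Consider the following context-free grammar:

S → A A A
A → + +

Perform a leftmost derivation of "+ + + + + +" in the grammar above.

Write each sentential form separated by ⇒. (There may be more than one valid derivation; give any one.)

S ⇒ A A A ⇒ + + A A ⇒ + + + + A ⇒ + + + + + +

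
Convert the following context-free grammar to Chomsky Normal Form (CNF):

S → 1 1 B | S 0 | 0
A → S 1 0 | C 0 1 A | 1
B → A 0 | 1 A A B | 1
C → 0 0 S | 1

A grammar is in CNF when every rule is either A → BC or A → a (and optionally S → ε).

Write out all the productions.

T1 → 1; T0 → 0; S → 0; A → 1; B → 1; C → 1; S → T1 X0; X0 → T1 B; S → S T0; A → S X1; X1 → T1 T0; A → C X2; X2 → T0 X3; X3 → T1 A; B → A T0; B → T1 X4; X4 → A X5; X5 → A B; C → T0 X6; X6 → T0 S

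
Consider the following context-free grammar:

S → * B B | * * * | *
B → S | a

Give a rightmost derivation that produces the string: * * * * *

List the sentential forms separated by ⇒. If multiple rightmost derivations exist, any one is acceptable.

S ⇒ * B B ⇒ * B S ⇒ * B * * * ⇒ * S * * * ⇒ * * * * *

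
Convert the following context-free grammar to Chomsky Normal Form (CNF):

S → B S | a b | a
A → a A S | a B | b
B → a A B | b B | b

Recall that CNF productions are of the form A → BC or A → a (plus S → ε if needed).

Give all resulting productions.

TA → a; TB → b; S → a; A → b; B → b; S → B S; S → TA TB; A → TA X0; X0 → A S; A → TA B; B → TA X1; X1 → A B; B → TB B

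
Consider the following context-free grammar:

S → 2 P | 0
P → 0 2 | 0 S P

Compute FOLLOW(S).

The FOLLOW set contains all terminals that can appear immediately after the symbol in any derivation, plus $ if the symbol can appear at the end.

We compute FOLLOW(S) using the standard algorithm.
FOLLOW(S) starts with {$}.
FIRST(P) = {0}
FIRST(S) = {0, 2}
FOLLOW(P) = {$, 0}
FOLLOW(S) = {$, 0}
Therefore, FOLLOW(S) = {$, 0}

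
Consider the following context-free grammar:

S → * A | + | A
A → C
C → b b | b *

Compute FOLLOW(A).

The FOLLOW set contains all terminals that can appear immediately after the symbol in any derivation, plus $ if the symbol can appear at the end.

We compute FOLLOW(A) using the standard algorithm.
FOLLOW(S) starts with {$}.
FIRST(A) = {b}
FIRST(C) = {b}
FIRST(S) = {*, +, b}
FOLLOW(A) = {$}
FOLLOW(C) = {$}
FOLLOW(S) = {$}
Therefore, FOLLOW(A) = {$}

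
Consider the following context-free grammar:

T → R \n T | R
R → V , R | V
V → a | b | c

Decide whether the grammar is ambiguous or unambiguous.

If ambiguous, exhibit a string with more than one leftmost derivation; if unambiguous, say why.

Unambiguous - every string in the language has a unique leftmost derivation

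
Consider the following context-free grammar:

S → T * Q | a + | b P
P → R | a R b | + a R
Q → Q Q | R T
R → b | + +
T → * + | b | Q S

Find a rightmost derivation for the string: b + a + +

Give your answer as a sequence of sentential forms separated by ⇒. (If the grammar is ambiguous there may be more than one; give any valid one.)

S ⇒ b P ⇒ b + a R ⇒ b + a + +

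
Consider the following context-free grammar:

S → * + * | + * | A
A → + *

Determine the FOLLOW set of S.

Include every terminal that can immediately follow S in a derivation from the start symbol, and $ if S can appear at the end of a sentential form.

We compute FOLLOW(S) using the standard algorithm.
FOLLOW(S) starts with {$}.
FIRST(A) = {+}
FIRST(S) = {*, +}
FOLLOW(A) = {$}
FOLLOW(S) = {$}
Therefore, FOLLOW(S) = {$}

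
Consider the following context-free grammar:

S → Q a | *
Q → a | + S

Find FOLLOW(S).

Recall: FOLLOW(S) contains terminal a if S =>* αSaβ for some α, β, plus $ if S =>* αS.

We compute FOLLOW(S) using the standard algorithm.
FOLLOW(S) starts with {$}.
FIRST(Q) = {+, a}
FIRST(S) = {*, +, a}
FOLLOW(Q) = {a}
FOLLOW(S) = {$, a}
Therefore, FOLLOW(S) = {$, a}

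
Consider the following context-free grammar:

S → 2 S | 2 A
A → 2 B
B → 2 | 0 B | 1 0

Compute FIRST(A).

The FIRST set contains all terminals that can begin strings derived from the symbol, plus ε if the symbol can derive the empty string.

We compute FIRST(A) using the standard algorithm.
FIRST(A) = {2}
FIRST(B) = {0, 1, 2}
FIRST(S) = {2}
Therefore, FIRST(A) = {2}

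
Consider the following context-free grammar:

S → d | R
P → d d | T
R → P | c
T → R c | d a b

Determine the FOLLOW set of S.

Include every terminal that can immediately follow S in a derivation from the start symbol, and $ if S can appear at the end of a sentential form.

We compute FOLLOW(S) using the standard algorithm.
FOLLOW(S) starts with {$}.
FIRST(P) = {c, d}
FIRST(R) = {c, d}
FIRST(S) = {c, d}
FIRST(T) = {c, d}
FOLLOW(P) = {$, c}
FOLLOW(R) = {$, c}
FOLLOW(S) = {$}
FOLLOW(T) = {$, c}
Therefore, FOLLOW(S) = {$}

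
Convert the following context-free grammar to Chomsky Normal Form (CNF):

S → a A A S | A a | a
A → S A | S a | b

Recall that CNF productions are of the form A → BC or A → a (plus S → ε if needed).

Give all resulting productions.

TA → a; S → a; A → b; S → TA X0; X0 → A X1; X1 → A S; S → A TA; A → S A; A → S TA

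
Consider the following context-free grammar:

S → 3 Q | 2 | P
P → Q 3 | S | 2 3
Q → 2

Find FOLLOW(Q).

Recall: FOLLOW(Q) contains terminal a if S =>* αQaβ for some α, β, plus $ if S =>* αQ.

We compute FOLLOW(Q) using the standard algorithm.
FOLLOW(S) starts with {$}.
FIRST(P) = {2, 3}
FIRST(Q) = {2}
FIRST(S) = {2, 3}
FOLLOW(P) = {$}
FOLLOW(Q) = {$, 3}
FOLLOW(S) = {$}
Therefore, FOLLOW(Q) = {$, 3}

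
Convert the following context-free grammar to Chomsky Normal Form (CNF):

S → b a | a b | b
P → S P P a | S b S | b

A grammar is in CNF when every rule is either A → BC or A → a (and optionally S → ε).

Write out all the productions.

TB → b; TA → a; S → b; P → b; S → TB TA; S → TA TB; P → S X0; X0 → P X1; X1 → P TA; P → S X2; X2 → TB S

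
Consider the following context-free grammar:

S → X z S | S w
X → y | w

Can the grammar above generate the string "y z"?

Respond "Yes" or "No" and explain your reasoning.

No - no valid derivation exists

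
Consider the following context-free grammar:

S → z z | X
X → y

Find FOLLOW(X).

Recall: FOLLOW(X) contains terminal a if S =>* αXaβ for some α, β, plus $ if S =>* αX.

We compute FOLLOW(X) using the standard algorithm.
FOLLOW(S) starts with {$}.
FIRST(S) = {y, z}
FIRST(X) = {y}
FOLLOW(S) = {$}
FOLLOW(X) = {$}
Therefore, FOLLOW(X) = {$}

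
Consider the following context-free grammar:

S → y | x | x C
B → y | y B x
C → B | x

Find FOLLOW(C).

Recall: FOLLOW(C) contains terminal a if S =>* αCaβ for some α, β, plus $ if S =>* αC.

We compute FOLLOW(C) using the standard algorithm.
FOLLOW(S) starts with {$}.
FIRST(B) = {y}
FIRST(C) = {x, y}
FIRST(S) = {x, y}
FOLLOW(B) = {$, x}
FOLLOW(C) = {$}
FOLLOW(S) = {$}
Therefore, FOLLOW(C) = {$}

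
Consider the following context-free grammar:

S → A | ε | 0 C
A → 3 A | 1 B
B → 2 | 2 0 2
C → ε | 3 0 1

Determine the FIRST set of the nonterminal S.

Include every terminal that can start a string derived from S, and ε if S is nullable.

We compute FIRST(S) using the standard algorithm.
FIRST(A) = {1, 3}
FIRST(B) = {2}
FIRST(C) = {3, ε}
FIRST(S) = {0, 1, 3, ε}
Therefore, FIRST(S) = {0, 1, 3, ε}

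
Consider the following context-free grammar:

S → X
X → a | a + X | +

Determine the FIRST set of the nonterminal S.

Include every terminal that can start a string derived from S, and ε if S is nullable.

We compute FIRST(S) using the standard algorithm.
FIRST(S) = {+, a}
FIRST(X) = {+, a}
Therefore, FIRST(S) = {+, a}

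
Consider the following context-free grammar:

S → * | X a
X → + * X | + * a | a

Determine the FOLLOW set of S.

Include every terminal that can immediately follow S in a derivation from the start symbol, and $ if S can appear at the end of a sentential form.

We compute FOLLOW(S) using the standard algorithm.
FOLLOW(S) starts with {$}.
FIRST(S) = {*, +, a}
FIRST(X) = {+, a}
FOLLOW(S) = {$}
FOLLOW(X) = {a}
Therefore, FOLLOW(S) = {$}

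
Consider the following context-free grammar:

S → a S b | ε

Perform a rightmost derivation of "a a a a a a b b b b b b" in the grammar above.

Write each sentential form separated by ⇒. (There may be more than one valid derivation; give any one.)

S ⇒ a S b ⇒ a a S b b ⇒ a a a S b b b ⇒ a a a a S b b b b ⇒ a a a a a S b b b b b ⇒ a a a a a a S b b b b b b ⇒ a a a a a a b b b b b b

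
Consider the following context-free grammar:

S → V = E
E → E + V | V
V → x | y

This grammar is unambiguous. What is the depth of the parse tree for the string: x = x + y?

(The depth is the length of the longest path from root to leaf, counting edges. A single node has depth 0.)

4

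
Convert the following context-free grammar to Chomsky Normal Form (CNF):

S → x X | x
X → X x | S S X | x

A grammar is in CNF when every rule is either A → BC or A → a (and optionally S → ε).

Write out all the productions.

TX → x; S → x; X → x; S → TX X; X → X TX; X → S X0; X0 → S X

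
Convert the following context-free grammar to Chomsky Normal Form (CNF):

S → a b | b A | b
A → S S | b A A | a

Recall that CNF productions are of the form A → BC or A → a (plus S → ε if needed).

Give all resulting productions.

TA → a; TB → b; S → b; A → a; S → TA TB; S → TB A; A → S S; A → TB X0; X0 → A A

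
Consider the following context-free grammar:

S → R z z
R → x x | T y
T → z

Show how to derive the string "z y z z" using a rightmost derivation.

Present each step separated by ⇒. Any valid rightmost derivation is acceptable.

S ⇒ R z z ⇒ T y z z ⇒ z y z z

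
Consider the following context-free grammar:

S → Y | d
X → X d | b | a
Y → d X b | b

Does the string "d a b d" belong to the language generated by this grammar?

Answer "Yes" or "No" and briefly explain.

No - no valid derivation exists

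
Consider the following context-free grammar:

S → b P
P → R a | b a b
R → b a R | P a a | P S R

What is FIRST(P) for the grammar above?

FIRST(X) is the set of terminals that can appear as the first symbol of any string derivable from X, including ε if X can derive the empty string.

We compute FIRST(P) using the standard algorithm.
FIRST(P) = {b}
FIRST(R) = {b}
FIRST(S) = {b}
Therefore, FIRST(P) = {b}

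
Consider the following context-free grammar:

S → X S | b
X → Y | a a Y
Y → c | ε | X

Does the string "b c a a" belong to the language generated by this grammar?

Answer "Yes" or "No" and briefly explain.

No - no valid derivation exists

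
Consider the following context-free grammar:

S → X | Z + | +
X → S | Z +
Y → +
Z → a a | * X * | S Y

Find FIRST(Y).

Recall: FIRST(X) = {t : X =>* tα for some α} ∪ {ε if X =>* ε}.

We compute FIRST(Y) using the standard algorithm.
FIRST(S) = {*, +, a}
FIRST(X) = {*, +, a}
FIRST(Y) = {+}
FIRST(Z) = {*, +, a}
Therefore, FIRST(Y) = {+}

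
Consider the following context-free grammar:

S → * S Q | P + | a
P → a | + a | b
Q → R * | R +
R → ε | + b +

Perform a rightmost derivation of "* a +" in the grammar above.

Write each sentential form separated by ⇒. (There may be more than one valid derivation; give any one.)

S ⇒ * S Q ⇒ * S R + ⇒ * S + ⇒ * a +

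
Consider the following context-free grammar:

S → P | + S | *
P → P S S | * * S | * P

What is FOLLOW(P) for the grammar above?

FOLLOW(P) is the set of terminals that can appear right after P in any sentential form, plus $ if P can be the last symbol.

We compute FOLLOW(P) using the standard algorithm.
FOLLOW(S) starts with {$}.
FIRST(P) = {*}
FIRST(S) = {*, +}
FOLLOW(P) = {$, *, +}
FOLLOW(S) = {$, *, +}
Therefore, FOLLOW(P) = {$, *, +}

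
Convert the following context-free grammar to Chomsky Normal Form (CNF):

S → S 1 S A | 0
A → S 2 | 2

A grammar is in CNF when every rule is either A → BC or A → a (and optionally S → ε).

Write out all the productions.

T1 → 1; S → 0; T2 → 2; A → 2; S → S X0; X0 → T1 X1; X1 → S A; A → S T2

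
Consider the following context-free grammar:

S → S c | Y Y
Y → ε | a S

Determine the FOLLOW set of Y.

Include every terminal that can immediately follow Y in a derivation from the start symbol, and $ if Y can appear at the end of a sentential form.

We compute FOLLOW(Y) using the standard algorithm.
FOLLOW(S) starts with {$}.
FIRST(S) = {a, c, ε}
FIRST(Y) = {a, ε}
FOLLOW(S) = {$, a, c}
FOLLOW(Y) = {$, a, c}
Therefore, FOLLOW(Y) = {$, a, c}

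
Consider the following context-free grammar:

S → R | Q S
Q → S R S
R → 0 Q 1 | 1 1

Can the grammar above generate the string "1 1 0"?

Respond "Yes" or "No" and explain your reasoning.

No - no valid derivation exists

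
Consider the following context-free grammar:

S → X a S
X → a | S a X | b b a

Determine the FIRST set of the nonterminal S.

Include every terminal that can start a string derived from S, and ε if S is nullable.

We compute FIRST(S) using the standard algorithm.
FIRST(S) = {a, b}
FIRST(X) = {a, b}
Therefore, FIRST(S) = {a, b}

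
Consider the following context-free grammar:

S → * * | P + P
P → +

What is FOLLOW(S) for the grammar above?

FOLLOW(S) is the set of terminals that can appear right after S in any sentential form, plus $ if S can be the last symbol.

We compute FOLLOW(S) using the standard algorithm.
FOLLOW(S) starts with {$}.
FIRST(P) = {+}
FIRST(S) = {*, +}
FOLLOW(P) = {$, +}
FOLLOW(S) = {$}
Therefore, FOLLOW(S) = {$}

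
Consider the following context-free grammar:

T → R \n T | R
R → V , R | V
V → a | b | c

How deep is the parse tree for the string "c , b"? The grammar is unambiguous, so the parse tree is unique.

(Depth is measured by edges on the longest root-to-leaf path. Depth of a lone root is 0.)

4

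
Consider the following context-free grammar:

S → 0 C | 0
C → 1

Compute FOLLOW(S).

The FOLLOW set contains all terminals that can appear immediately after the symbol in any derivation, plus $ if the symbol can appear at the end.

We compute FOLLOW(S) using the standard algorithm.
FOLLOW(S) starts with {$}.
FIRST(C) = {1}
FIRST(S) = {0}
FOLLOW(C) = {$}
FOLLOW(S) = {$}
Therefore, FOLLOW(S) = {$}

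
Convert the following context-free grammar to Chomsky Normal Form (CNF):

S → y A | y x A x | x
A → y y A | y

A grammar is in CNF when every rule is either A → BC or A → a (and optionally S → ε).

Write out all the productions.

TY → y; TX → x; S → x; A → y; S → TY A; S → TY X0; X0 → TX X1; X1 → A TX; A → TY X2; X2 → TY A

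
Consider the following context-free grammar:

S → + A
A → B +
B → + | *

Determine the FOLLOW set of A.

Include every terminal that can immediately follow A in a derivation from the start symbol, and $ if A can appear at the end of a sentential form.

We compute FOLLOW(A) using the standard algorithm.
FOLLOW(S) starts with {$}.
FIRST(A) = {*, +}
FIRST(B) = {*, +}
FIRST(S) = {+}
FOLLOW(A) = {$}
FOLLOW(B) = {+}
FOLLOW(S) = {$}
Therefore, FOLLOW(A) = {$}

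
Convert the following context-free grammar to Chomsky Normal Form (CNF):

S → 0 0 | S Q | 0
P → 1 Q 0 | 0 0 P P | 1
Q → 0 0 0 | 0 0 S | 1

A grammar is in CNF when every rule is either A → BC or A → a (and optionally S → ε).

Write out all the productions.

T0 → 0; S → 0; T1 → 1; P → 1; Q → 1; S → T0 T0; S → S Q; P → T1 X0; X0 → Q T0; P → T0 X1; X1 → T0 X2; X2 → P P; Q → T0 X3; X3 → T0 T0; Q → T0 X4; X4 → T0 S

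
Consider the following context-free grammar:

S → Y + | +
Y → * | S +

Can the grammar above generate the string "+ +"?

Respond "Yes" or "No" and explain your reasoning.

No - no valid derivation exists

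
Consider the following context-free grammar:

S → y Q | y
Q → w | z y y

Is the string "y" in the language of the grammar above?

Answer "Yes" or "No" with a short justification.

Yes - a valid derivation exists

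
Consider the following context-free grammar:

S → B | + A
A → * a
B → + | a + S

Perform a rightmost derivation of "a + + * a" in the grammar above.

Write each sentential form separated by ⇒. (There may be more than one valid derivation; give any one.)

S ⇒ B ⇒ a + S ⇒ a + + A ⇒ a + + * a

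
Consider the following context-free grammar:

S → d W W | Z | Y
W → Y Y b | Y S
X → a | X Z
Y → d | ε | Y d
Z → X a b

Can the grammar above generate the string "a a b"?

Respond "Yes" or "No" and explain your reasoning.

Yes - a valid derivation exists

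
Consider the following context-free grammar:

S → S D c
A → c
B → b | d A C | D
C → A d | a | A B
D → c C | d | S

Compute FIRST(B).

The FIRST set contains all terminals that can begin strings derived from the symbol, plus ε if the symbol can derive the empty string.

We compute FIRST(B) using the standard algorithm.
FIRST(A) = {c}
FIRST(B) = {b, c, d}
FIRST(C) = {a, c}
FIRST(D) = {c, d}
FIRST(S) = {}
Therefore, FIRST(B) = {b, c, d}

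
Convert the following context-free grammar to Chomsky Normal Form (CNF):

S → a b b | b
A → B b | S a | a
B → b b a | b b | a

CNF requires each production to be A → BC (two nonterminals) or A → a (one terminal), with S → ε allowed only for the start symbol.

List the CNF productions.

TA → a; TB → b; S → b; A → a; B → a; S → TA X0; X0 → TB TB; A → B TB; A → S TA; B → TB X1; X1 → TB TA; B → TB TB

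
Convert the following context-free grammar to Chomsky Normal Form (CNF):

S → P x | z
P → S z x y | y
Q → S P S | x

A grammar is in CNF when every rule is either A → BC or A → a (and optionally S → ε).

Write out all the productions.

TX → x; S → z; TZ → z; TY → y; P → y; Q → x; S → P TX; P → S X0; X0 → TZ X1; X1 → TX TY; Q → S X2; X2 → P S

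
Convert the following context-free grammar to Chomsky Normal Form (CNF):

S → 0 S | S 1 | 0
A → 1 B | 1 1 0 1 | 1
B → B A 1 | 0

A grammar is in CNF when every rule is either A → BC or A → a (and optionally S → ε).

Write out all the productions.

T0 → 0; T1 → 1; S → 0; A → 1; B → 0; S → T0 S; S → S T1; A → T1 B; A → T1 X0; X0 → T1 X1; X1 → T0 T1; B → B X2; X2 → A T1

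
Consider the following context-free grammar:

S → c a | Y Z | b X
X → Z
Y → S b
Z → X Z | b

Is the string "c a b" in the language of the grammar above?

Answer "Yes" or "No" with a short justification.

No - no valid derivation exists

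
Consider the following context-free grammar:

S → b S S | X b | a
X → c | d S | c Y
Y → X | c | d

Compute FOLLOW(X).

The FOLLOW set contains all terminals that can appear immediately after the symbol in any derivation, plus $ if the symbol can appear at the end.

We compute FOLLOW(X) using the standard algorithm.
FOLLOW(S) starts with {$}.
FIRST(S) = {a, b, c, d}
FIRST(X) = {c, d}
FIRST(Y) = {c, d}
FOLLOW(S) = {$, a, b, c, d}
FOLLOW(X) = {b}
FOLLOW(Y) = {b}
Therefore, FOLLOW(X) = {b}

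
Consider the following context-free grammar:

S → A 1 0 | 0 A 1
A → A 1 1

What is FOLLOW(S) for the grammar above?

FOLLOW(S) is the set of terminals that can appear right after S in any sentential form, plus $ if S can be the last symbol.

We compute FOLLOW(S) using the standard algorithm.
FOLLOW(S) starts with {$}.
FIRST(A) = {}
FIRST(S) = {0}
FOLLOW(A) = {1}
FOLLOW(S) = {$}
Therefore, FOLLOW(S) = {$}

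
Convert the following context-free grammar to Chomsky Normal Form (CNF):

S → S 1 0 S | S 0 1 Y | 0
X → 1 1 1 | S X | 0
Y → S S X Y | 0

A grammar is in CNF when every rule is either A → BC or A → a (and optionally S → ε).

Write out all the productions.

T1 → 1; T0 → 0; S → 0; X → 0; Y → 0; S → S X0; X0 → T1 X1; X1 → T0 S; S → S X2; X2 → T0 X3; X3 → T1 Y; X → T1 X4; X4 → T1 T1; X → S X; Y → S X5; X5 → S X6; X6 → X Y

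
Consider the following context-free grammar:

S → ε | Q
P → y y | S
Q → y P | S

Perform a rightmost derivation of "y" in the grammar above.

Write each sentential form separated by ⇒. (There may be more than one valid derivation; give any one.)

S ⇒ Q ⇒ y P ⇒ y S ⇒ y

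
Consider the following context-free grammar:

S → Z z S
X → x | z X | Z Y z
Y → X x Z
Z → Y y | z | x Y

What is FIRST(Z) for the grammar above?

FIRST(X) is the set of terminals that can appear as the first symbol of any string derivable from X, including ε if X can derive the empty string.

We compute FIRST(Z) using the standard algorithm.
FIRST(S) = {x, z}
FIRST(X) = {x, z}
FIRST(Y) = {x, z}
FIRST(Z) = {x, z}
Therefore, FIRST(Z) = {x, z}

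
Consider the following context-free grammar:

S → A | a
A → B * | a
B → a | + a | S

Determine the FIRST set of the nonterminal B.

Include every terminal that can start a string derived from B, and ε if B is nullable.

We compute FIRST(B) using the standard algorithm.
FIRST(A) = {+, a}
FIRST(B) = {+, a}
FIRST(S) = {+, a}
Therefore, FIRST(B) = {+, a}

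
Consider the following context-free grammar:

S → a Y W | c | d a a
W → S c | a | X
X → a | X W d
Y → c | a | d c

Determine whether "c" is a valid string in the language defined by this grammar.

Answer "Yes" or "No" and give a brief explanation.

Yes - a valid derivation exists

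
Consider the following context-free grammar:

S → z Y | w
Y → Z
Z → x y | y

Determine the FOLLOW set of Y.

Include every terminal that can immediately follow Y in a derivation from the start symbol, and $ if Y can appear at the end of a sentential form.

We compute FOLLOW(Y) using the standard algorithm.
FOLLOW(S) starts with {$}.
FIRST(S) = {w, z}
FIRST(Y) = {x, y}
FIRST(Z) = {x, y}
FOLLOW(S) = {$}
FOLLOW(Y) = {$}
FOLLOW(Z) = {$}
Therefore, FOLLOW(Y) = {$}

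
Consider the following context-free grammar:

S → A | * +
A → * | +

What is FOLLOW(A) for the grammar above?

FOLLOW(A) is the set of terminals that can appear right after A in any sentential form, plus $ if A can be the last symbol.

We compute FOLLOW(A) using the standard algorithm.
FOLLOW(S) starts with {$}.
FIRST(A) = {*, +}
FIRST(S) = {*, +}
FOLLOW(A) = {$}
FOLLOW(S) = {$}
Therefore, FOLLOW(A) = {$}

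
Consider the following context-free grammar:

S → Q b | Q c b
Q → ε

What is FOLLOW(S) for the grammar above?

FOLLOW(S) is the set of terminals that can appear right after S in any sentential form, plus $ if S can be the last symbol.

We compute FOLLOW(S) using the standard algorithm.
FOLLOW(S) starts with {$}.
FIRST(Q) = {ε}
FIRST(S) = {b, c}
FOLLOW(Q) = {b, c}
FOLLOW(S) = {$}
Therefore, FOLLOW(S) = {$}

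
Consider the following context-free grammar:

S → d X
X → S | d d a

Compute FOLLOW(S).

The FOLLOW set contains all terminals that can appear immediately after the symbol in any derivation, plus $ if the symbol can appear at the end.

We compute FOLLOW(S) using the standard algorithm.
FOLLOW(S) starts with {$}.
FIRST(S) = {d}
FIRST(X) = {d}
FOLLOW(S) = {$}
FOLLOW(X) = {$}
Therefore, FOLLOW(S) = {$}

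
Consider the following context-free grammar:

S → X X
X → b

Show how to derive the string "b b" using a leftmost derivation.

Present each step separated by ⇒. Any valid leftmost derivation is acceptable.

S ⇒ X X ⇒ b X ⇒ b b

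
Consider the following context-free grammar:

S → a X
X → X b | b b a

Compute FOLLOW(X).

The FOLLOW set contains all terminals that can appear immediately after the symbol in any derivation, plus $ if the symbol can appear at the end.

We compute FOLLOW(X) using the standard algorithm.
FOLLOW(S) starts with {$}.
FIRST(S) = {a}
FIRST(X) = {b}
FOLLOW(S) = {$}
FOLLOW(X) = {$, b}
Therefore, FOLLOW(X) = {$, b}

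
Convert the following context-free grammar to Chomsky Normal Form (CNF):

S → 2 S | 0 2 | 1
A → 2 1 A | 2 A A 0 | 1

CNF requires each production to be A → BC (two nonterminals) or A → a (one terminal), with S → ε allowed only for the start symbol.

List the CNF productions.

T2 → 2; T0 → 0; S → 1; T1 → 1; A → 1; S → T2 S; S → T0 T2; A → T2 X0; X0 → T1 A; A → T2 X1; X1 → A X2; X2 → A T0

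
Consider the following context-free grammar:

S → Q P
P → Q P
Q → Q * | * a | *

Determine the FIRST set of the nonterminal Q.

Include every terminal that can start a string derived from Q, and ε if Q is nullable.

We compute FIRST(Q) using the standard algorithm.
FIRST(P) = {*}
FIRST(Q) = {*}
FIRST(S) = {*}
Therefore, FIRST(Q) = {*}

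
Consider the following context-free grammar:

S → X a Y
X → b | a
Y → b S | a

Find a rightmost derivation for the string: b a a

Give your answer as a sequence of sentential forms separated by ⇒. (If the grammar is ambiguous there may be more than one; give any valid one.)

S ⇒ X a Y ⇒ X a a ⇒ b a a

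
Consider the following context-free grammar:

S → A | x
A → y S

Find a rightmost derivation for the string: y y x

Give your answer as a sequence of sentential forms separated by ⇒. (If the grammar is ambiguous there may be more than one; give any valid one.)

S ⇒ A ⇒ y S ⇒ y A ⇒ y y S ⇒ y y x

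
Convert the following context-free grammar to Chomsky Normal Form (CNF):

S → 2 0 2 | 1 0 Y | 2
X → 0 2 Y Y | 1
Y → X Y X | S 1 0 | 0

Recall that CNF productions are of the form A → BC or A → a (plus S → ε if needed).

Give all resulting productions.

T2 → 2; T0 → 0; T1 → 1; S → 2; X → 1; Y → 0; S → T2 X0; X0 → T0 T2; S → T1 X1; X1 → T0 Y; X → T0 X2; X2 → T2 X3; X3 → Y Y; Y → X X4; X4 → Y X; Y → S X5; X5 → T1 T0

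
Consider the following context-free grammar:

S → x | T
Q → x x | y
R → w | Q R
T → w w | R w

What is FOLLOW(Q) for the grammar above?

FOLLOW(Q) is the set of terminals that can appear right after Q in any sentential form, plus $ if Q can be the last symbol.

We compute FOLLOW(Q) using the standard algorithm.
FOLLOW(S) starts with {$}.
FIRST(Q) = {x, y}
FIRST(R) = {w, x, y}
FIRST(S) = {w, x, y}
FIRST(T) = {w, x, y}
FOLLOW(Q) = {w, x, y}
FOLLOW(R) = {w}
FOLLOW(S) = {$}
FOLLOW(T) = {$}
Therefore, FOLLOW(Q) = {w, x, y}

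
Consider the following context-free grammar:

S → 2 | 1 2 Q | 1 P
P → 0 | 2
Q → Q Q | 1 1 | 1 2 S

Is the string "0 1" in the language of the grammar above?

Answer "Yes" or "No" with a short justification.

No - no valid derivation exists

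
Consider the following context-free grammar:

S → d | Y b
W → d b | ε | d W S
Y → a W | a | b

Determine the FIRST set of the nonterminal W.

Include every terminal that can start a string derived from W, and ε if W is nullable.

We compute FIRST(W) using the standard algorithm.
FIRST(S) = {a, b, d}
FIRST(W) = {d, ε}
FIRST(Y) = {a, b}
Therefore, FIRST(W) = {d, ε}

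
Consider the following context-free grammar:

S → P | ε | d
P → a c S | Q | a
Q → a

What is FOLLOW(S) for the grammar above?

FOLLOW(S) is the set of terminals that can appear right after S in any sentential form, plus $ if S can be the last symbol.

We compute FOLLOW(S) using the standard algorithm.
FOLLOW(S) starts with {$}.
FIRST(P) = {a}
FIRST(Q) = {a}
FIRST(S) = {a, d, ε}
FOLLOW(P) = {$}
FOLLOW(Q) = {$}
FOLLOW(S) = {$}
Therefore, FOLLOW(S) = {$}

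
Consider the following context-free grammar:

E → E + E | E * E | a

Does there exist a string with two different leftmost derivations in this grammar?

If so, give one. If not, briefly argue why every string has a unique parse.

Yes - the string 'a + a * a * a + a + a' has two distinct leftmost derivations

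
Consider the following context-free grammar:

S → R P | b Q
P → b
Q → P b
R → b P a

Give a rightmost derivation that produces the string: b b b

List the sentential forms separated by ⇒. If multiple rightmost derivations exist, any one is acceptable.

S ⇒ b Q ⇒ b P b ⇒ b b b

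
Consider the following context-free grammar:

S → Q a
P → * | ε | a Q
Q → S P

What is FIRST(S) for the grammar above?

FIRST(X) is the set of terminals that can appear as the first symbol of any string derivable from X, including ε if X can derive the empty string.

We compute FIRST(S) using the standard algorithm.
FIRST(P) = {*, a, ε}
FIRST(Q) = {}
FIRST(S) = {}
Therefore, FIRST(S) = {}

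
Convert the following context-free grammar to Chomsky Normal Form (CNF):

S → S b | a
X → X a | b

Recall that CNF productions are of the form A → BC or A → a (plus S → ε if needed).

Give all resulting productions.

TB → b; S → a; TA → a; X → b; S → S TB; X → X TA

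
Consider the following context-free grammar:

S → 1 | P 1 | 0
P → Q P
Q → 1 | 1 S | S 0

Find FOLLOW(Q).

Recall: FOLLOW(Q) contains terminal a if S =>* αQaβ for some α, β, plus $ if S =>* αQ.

We compute FOLLOW(Q) using the standard algorithm.
FOLLOW(S) starts with {$}.
FIRST(P) = {0, 1}
FIRST(Q) = {0, 1}
FIRST(S) = {0, 1}
FOLLOW(P) = {1}
FOLLOW(Q) = {0, 1}
FOLLOW(S) = {$, 0, 1}
Therefore, FOLLOW(Q) = {0, 1}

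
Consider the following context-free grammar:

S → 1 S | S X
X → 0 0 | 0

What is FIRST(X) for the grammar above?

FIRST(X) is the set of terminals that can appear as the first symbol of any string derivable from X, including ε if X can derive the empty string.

We compute FIRST(X) using the standard algorithm.
FIRST(S) = {1}
FIRST(X) = {0}
Therefore, FIRST(X) = {0}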